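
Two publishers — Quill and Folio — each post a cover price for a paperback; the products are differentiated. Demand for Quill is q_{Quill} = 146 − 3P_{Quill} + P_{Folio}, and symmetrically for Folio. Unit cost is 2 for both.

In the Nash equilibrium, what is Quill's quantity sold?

Quill's profit: π = (P_{Quill} − 2)(146 − 3P_{Quill} + P_{Folio}).
∂π/∂P_{Quill} = 152 − 6P_{Quill} + P_{Folio} = 0 ⇒ P_{Quill} = 76/3 + (1/6)P_{Folio}.
Setting P_{Quill} = P_{Folio} in the reaction function: P_{Quill} = 76/3 + (1/6)P_{Quill}, so P_{Quill} = (76/3) / (5/6) = 30.4.
q_{Quill} = 146 − 3·30.4 + 30.4 = 85.2.

85.2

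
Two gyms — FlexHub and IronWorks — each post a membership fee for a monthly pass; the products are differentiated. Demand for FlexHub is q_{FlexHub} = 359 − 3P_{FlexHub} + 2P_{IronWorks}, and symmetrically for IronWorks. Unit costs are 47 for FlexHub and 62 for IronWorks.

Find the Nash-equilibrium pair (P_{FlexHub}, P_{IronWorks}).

127.8125, 133.4375

FlexHub's profit: π = (P_{FlexHub} − 47)(359 − 3P_{FlexHub} + 2P_{IronWorks}).
∂π/∂P_{FlexHub} = 500 − 6P_{FlexHub} + 2P_{IronWorks} = 0 ⇒ P_{FlexHub} = 250/3 + (1/3)P_{IronWorks}.
Similarly P_{IronWorks} = 545/6 + (1/3)P_{FlexHub}.
Substituting the second reaction function into the first: P_{FlexHub} = 250/3 + (1/3)(545/6 + (1/3)P_{FlexHub}), which gives (8/9)P_{FlexHub} = 2045/18 ⇒ P_{FlexHub} = 127.8125.
Then P_{IronWorks} = 545/6 + (1/3)·127.8125 = 133.4375.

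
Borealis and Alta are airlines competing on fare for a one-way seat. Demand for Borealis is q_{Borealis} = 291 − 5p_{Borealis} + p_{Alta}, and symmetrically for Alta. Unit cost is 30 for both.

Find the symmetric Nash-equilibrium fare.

49

Borealis's profit: π = (p_{Borealis} − 30)(291 − 5p_{Borealis} + p_{Alta}).
∂π/∂p_{Borealis} = 441 − 10p_{Borealis} + p_{Alta} = 0 ⇒ p_{Borealis} = 44.1 + 0.1p_{Alta}.
By symmetry p_{Alta} = p_{Borealis}; substituting into the reaction function, 0.9p_{Borealis} = 44.1 and p_{Borealis} = 49.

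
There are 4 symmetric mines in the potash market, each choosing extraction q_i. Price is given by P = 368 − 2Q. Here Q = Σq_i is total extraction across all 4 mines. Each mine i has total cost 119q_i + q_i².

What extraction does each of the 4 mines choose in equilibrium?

A representative mine's profit is π_i = q_i(368 − 2Q) − 119q_i − q_i², with Q = q_i + Σ_{j≠i} q_j.
First-order condition: 249 − 6q_i − 2Σ_{j≠i} q_j = 0.
With identical mines, set every q_j = q: then 249 − 6q − 6q = 0, i.e. q = 249/12 = 20.75.

20.75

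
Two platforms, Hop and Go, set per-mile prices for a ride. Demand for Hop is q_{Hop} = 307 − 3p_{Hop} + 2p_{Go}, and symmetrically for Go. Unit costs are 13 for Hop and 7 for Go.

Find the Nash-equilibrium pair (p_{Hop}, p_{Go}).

85.375, 83.125

Hop's profit: π = (p_{Hop} − 13)(307 − 3p_{Hop} + 2p_{Go}).
∂π/∂p_{Hop} = 346 − 6p_{Hop} + 2p_{Go} = 0 ⇒ p_{Hop} = 173/3 + (1/3)p_{Go}.
Similarly p_{Go} = 164/3 + (1/3)p_{Hop}.
Substituting the second reaction function into the first: p_{Hop} = 173/3 + (1/3)(164/3 + (1/3)p_{Hop}), which gives (8/9)p_{Hop} = 683/9 ⇒ p_{Hop} = 85.375.
Then p_{Go} = 164/3 + (1/3)·85.375 = 83.125.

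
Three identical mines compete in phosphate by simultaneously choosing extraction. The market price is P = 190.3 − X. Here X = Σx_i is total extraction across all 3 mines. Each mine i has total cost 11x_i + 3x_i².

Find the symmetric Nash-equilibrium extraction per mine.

A representative mine's profit is π_i = x_i(190.3 − X) − 11x_i − 3x_i², with X = x_i + Σ_{j≠i} x_j.
First-order condition: 179.3 − 8x_i − Σ_{j≠i} x_j = 0.
In a symmetric equilibrium every mine chooses the same x, so Σ_{j≠i} x_j = 2x. The condition becomes 179.3 − 10x = 0, giving x = 179.3/10 = 17.93.

17.93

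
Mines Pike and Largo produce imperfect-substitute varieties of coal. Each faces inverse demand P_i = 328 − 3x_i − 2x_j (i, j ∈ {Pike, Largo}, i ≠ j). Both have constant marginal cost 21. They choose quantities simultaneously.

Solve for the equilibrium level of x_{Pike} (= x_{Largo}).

38.375

Mine Pike's profit: π = x_{Pike}(328 − 3x_{Pike} − 2x_{Largo}) − 21x_{Pike}.
∂π/∂x_{Pike} = 307 − 6x_{Pike} − 2x_{Largo} = 0 ⇒ x_{Pike} = 307/6 − (1/3)x_{Largo}.
By symmetry x_{Largo} = x_{Pike}; substituting into the reaction function, (4/3)x_{Pike} = 307/6 and x_{Pike} = 38.375.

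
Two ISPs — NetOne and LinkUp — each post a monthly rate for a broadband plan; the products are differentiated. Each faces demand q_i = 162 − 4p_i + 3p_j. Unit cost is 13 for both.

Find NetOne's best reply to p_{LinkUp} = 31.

38.375

NetOne's profit: π = (p_{NetOne} − 13)(162 − 4p_{NetOne} + 3p_{LinkUp}).
∂π/∂p_{NetOne} = 214 − 8p_{NetOne} + 3p_{LinkUp} = 0 ⇒ p_{NetOne} = 26.75 + 0.375p_{LinkUp}.
At p_{LinkUp} = 31: p_{NetOne} = 26.75 + 0.375·31 = 38.375.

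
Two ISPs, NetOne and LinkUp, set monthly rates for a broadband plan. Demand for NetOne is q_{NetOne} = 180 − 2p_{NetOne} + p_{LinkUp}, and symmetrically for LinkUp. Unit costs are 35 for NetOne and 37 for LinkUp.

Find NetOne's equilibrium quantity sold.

NetOne's profit: π = (p_{NetOne} − 35)(180 − 2p_{NetOne} + p_{LinkUp}).
∂π/∂p_{NetOne} = 250 − 4p_{NetOne} + p_{LinkUp} = 0 ⇒ p_{NetOne} = 62.5 + 0.25p_{LinkUp}.
Similarly p_{LinkUp} = 63.5 + 0.25p_{NetOne}.
Plugging p_{LinkUp} into NetOne's best response: p_{NetOne} = 62.5 + 0.25(63.5 + 0.25p_{NetOne}) ⇒ 0.9375p_{NetOne} = 78.375, so p_{NetOne} = 83.6.
Then p_{LinkUp} = 63.5 + 0.25·83.6 = 84.4.
q_{NetOne} = 180 − 2·83.6 + 84.4 = 97.2.

97.2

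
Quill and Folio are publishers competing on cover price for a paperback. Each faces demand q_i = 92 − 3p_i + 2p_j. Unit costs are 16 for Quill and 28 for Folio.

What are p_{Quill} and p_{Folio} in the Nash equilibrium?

37.25, 41.75

Quill's profit: π = (p_{Quill} − 16)(92 − 3p_{Quill} + 2p_{Folio}).
∂π/∂p_{Quill} = 140 − 6p_{Quill} + 2p_{Folio} = 0 ⇒ p_{Quill} = 70/3 + (1/3)p_{Folio}.
Similarly p_{Folio} = 88/3 + (1/3)p_{Quill}.
Plugging p_{Folio} into Quill's best response: p_{Quill} = 70/3 + (1/3)(88/3 + (1/3)p_{Quill}) ⇒ (8/9)p_{Quill} = 298/9, so p_{Quill} = 37.25.
Then p_{Folio} = 88/3 + (1/3)·37.25 = 41.75.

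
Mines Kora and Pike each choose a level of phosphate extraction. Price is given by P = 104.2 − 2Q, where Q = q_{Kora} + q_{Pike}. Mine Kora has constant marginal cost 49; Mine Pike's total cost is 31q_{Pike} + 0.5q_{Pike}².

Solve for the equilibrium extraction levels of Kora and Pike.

Mine Kora's profit: π = q_{Kora}(104.2 − 2(q_{Kora} + q_{Pike})) − 49q_{Kora}.
∂π/∂q_{Kora} = 55.2 − 4q_{Kora} − 2q_{Pike} = 0, so q_{Kora} = 13.8 − 0.5q_{Pike}.
For Pike: ∂π/∂q_{Pike} = 73.2 − 5q_{Pike} − 2q_{Kora} = 0 ⇒ q_{Pike} = 14.64 − 0.4q_{Kora}.
Solving the two reaction functions simultaneously: (1 − (−0.5)(−0.4))q_{Kora} = 13.8 − 0.5·14.64, so 0.8q_{Kora} = 6.48 and q_{Kora} = 8.1.
Then q_{Pike} = 14.64 − 0.4·8.1 = 11.4.

8.1, 11.4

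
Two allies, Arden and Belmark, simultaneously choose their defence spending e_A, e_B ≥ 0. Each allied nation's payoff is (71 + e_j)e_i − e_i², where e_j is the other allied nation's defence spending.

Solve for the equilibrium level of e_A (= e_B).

Arden's payoff is (71 + e_B)e_A − e_A².
∂π/∂e_A = 71 + e_B − 2e_A = 0, so e_A = 35.5 + 0.5e_B.
The game is symmetric, so in equilibrium e_B = e_A: the reaction function gives 0.5e_A = 35.5, hence e_A = 71.

71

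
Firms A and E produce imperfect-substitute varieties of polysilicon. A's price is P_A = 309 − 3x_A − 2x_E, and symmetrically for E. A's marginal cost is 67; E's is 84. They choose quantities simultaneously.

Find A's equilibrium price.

Firm A's profit: π = x_A(309 − 3x_A − 2x_E) − 67x_A.
∂π/∂x_A = 242 − 6x_A − 2x_E = 0 ⇒ x_A = 121/3 − (1/3)x_E.
Similarly x_E = 37.5 − (1/3)x_A.
Solving the two reaction functions simultaneously: (1 − (−1/3)(−1/3))x_A = 121/3 − (1/3)·37.5, so (8/9)x_A = 167/6 and x_A = 31.3125.
Then x_E = 37.5 − (1/3)·31.3125 = 27.0625.
P_A = 309 − 3·31.3125 − 2·27.0625 = 160.9375.

160.9375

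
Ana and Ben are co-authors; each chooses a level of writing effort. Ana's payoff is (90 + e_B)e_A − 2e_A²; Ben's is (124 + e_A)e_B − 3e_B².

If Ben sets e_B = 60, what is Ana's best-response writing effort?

37.5

Expanding Ana's payoff: 90e_A + e_Be_A − 2e_A².
∂π/∂e_A = 90 + e_B − 4e_A = 0, so e_A = 22.5 + 0.25e_B.
At e_B = 60: e_A = 22.5 + 0.25·60 = 37.5.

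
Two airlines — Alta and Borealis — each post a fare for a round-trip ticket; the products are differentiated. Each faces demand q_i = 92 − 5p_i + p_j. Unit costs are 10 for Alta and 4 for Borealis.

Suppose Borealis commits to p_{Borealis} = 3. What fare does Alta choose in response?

14.5

Alta's profit: π = (p_{Alta} − 10)(92 − 5p_{Alta} + p_{Borealis}).
∂π/∂p_{Alta} = 142 − 10p_{Alta} + p_{Borealis} = 0 ⇒ p_{Alta} = 14.2 + 0.1p_{Borealis}.
At p_{Borealis} = 3: p_{Alta} = 14.2 + 0.1·3 = 14.5.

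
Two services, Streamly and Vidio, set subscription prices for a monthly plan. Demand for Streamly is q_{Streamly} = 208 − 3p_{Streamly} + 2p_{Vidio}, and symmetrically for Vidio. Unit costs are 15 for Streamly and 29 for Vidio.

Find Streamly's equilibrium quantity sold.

Streamly's profit: π = (p_{Streamly} − 15)(208 − 3p_{Streamly} + 2p_{Vidio}).
∂π/∂p_{Streamly} = 253 − 6p_{Streamly} + 2p_{Vidio} = 0 ⇒ p_{Streamly} = 253/6 + (1/3)p_{Vidio}.
Similarly p_{Vidio} = 295/6 + (1/3)p_{Streamly}.
Solving the two reaction functions simultaneously: (1 − (1/3)(1/3))p_{Streamly} = 253/6 + (1/3)·(295/6), so (8/9)p_{Streamly} = 527/9 and p_{Streamly} = 65.875.
Then p_{Vidio} = 295/6 + (1/3)·65.875 = 71.125.
q_{Streamly} = 208 − 3·65.875 + 2·71.125 = 152.625.

152.625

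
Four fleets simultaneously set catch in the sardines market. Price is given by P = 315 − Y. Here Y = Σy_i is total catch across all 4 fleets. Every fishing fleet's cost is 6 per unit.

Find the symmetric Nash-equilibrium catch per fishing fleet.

A representative fishing fleet's profit is π_i = y_i(315 − Y) − 6y_i, with Y = y_i + Σ_{j≠i} y_j.
First-order condition: 309 − 2y_i − Σ_{j≠i} y_j = 0.
In a symmetric equilibrium every fishing fleet chooses the same y, so Σ_{j≠i} y_j = 3y. The condition becomes 309 − 5y = 0, giving y = 309/5 = 61.8.

61.8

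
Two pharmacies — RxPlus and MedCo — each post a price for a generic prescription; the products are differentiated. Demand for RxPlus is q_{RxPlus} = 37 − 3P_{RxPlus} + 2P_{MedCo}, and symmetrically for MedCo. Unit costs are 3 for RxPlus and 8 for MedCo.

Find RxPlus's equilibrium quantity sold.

28.3125

RxPlus's profit: π = (P_{RxPlus} − 3)(37 − 3P_{RxPlus} + 2P_{MedCo}).
∂π/∂P_{RxPlus} = 46 − 6P_{RxPlus} + 2P_{MedCo} = 0 ⇒ P_{RxPlus} = 23/3 + (1/3)P_{MedCo}.
Similarly P_{MedCo} = 61/6 + (1/3)P_{RxPlus}.
Solving the two reaction functions simultaneously: (1 − (1/3)(1/3))P_{RxPlus} = 23/3 + (1/3)·(61/6), so (8/9)P_{RxPlus} = 199/18 and P_{RxPlus} = 12.4375.
Then P_{MedCo} = 61/6 + (1/3)·12.4375 = 14.3125.
q_{RxPlus} = 37 − 3·12.4375 + 2·14.3125 = 28.3125.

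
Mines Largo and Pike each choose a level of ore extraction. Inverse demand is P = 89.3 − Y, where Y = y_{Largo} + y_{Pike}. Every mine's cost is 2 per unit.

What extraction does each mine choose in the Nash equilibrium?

Mine Largo's profit: π = y_{Largo}(89.3 − (y_{Largo} + y_{Pike})) − 2y_{Largo}.
∂π/∂y_{Largo} = 87.3 − 2y_{Largo} − y_{Pike} = 0, so y_{Largo} = 43.65 − 0.5y_{Pike}.
Setting y_{Largo} = y_{Pike} in the reaction function: y_{Largo} = 43.65 − 0.5y_{Largo}, so y_{Largo} = 43.65 / 1.5 = 29.1.

29.1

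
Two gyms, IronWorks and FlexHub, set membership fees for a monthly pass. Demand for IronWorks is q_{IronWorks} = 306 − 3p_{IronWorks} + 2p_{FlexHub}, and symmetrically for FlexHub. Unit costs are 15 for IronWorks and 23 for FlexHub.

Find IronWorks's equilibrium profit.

16539.1875

IronWorks's profit: π = (p_{IronWorks} − 15)(306 − 3p_{IronWorks} + 2p_{FlexHub}).
∂π/∂p_{IronWorks} = 351 − 6p_{IronWorks} + 2p_{FlexHub} = 0 ⇒ p_{IronWorks} = 58.5 + (1/3)p_{FlexHub}.
Similarly p_{FlexHub} = 62.5 + (1/3)p_{IronWorks}.
Plugging p_{FlexHub} into IronWorks's best response: p_{IronWorks} = 58.5 + (1/3)(62.5 + (1/3)p_{IronWorks}) ⇒ (8/9)p_{IronWorks} = 238/3, so p_{IronWorks} = 89.25.
Then p_{FlexHub} = 62.5 + (1/3)·89.25 = 92.25.
q_{IronWorks} = 306 − 3·89.25 + 2·92.25 = 222.75.
Profit = (89.25 − 15)·222.75 = 16539.1875.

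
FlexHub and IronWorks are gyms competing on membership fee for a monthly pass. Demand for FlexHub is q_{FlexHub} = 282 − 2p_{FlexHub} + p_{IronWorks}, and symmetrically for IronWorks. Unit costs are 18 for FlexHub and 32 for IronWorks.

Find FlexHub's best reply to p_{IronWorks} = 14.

FlexHub's profit: π = (p_{FlexHub} − 18)(282 − 2p_{FlexHub} + p_{IronWorks}).
∂π/∂p_{FlexHub} = 318 − 4p_{FlexHub} + p_{IronWorks} = 0 ⇒ p_{FlexHub} = 79.5 + 0.25p_{IronWorks}.
At p_{IronWorks} = 14: p_{FlexHub} = 79.5 + 0.25·14 = 83.

83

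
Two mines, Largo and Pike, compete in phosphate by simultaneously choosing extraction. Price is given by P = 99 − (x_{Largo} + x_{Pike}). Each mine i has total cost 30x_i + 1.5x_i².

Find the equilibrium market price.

Mine Largo's profit: π = x_{Largo}(99 − (x_{Largo} + x_{Pike})) − 30x_{Largo} − 1.5x_{Largo}².
∂π/∂x_{Largo} = 69 − 5x_{Largo} − x_{Pike} = 0, so x_{Largo} = 13.8 − 0.2x_{Pike}.
The game is symmetric, so in equilibrium x_{Pike} = x_{Largo}: the reaction function gives 1.2x_{Largo} = 13.8, hence x_{Largo} = 11.5.
Equilibrium price: P = 99 − 23 = 76.

76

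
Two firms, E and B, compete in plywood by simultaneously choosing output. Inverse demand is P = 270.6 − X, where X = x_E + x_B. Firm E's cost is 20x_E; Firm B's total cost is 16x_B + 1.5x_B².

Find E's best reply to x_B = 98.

76.3

Firm E's profit: π = x_E(270.6 − (x_E + x_B)) − 20x_E.
∂π/∂x_E = 250.6 − 2x_E − x_B = 0, so x_E = 125.3 − 0.5x_B.
At x_B = 98: x_E = 125.3 − 0.5·98 = 76.3.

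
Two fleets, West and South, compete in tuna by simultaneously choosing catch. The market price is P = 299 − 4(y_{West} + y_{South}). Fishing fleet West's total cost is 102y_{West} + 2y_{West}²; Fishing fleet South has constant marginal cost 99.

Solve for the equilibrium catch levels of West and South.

Fishing fleet West's profit: π = y_{West}(299 − 4(y_{West} + y_{South})) − 102y_{West} − 2y_{West}².
∂π/∂y_{West} = 197 − 12y_{West} − 4y_{South} = 0, so y_{West} = 197/12 − (1/3)y_{South}.
For South: ∂π/∂y_{South} = 200 − 8y_{South} − 4y_{West} = 0 ⇒ y_{South} = 25 − 0.5y_{West}.
Solving the two reaction functions simultaneously: (1 − (−1/3)(−0.5))y_{West} = 197/12 − (1/3)·25, so (5/6)y_{West} = 97/12 and y_{West} = 9.7.
Then y_{South} = 25 − 0.5·9.7 = 20.15.

9.7, 20.15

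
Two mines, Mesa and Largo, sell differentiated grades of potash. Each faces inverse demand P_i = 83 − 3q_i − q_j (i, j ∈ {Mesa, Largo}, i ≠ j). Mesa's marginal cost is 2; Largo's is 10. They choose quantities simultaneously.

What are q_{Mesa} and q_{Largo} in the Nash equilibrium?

Mine Mesa's profit: π = q_{Mesa}(83 − 3q_{Mesa} − q_{Largo}) − 2q_{Mesa}.
∂π/∂q_{Mesa} = 81 − 6q_{Mesa} − q_{Largo} = 0 ⇒ q_{Mesa} = 13.5 − (1/6)q_{Largo}.
Similarly q_{Largo} = 73/6 − (1/6)q_{Mesa}.
Solving the two reaction functions simultaneously: (1 − (−1/6)(−1/6))q_{Mesa} = 13.5 − (1/6)·(73/6), so (35/36)q_{Mesa} = 413/36 and q_{Mesa} = 11.8.
Then q_{Largo} = 73/6 − (1/6)·11.8 = 10.2.

11.8, 10.2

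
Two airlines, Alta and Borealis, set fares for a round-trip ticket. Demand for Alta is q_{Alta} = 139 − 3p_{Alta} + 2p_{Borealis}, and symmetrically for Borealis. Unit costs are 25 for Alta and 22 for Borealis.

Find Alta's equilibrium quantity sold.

Alta's profit: π = (p_{Alta} − 25)(139 − 3p_{Alta} + 2p_{Borealis}).
∂π/∂p_{Alta} = 214 − 6p_{Alta} + 2p_{Borealis} = 0 ⇒ p_{Alta} = 107/3 + (1/3)p_{Borealis}.
Similarly p_{Borealis} = 205/6 + (1/3)p_{Alta}.
Plugging p_{Borealis} into Alta's best response: p_{Alta} = 107/3 + (1/3)(205/6 + (1/3)p_{Alta}) ⇒ (8/9)p_{Alta} = 847/18, so p_{Alta} = 52.9375.
Then p_{Borealis} = 205/6 + (1/3)·52.9375 = 51.8125.
q_{Alta} = 139 − 3·52.9375 + 2·51.8125 = 83.8125.

83.8125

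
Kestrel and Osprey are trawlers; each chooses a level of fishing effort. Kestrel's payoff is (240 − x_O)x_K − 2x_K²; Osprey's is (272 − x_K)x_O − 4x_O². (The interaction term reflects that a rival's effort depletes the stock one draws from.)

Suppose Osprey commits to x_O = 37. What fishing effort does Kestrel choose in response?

Expanding Kestrel's payoff: 240x_K − x_Ox_K − 2x_K².
∂π/∂x_K = 240 − x_O − 4x_K = 0, so x_K = 60 − 0.25x_O.
At x_O = 37: x_K = 60 − 0.25·37 = 50.75.

50.75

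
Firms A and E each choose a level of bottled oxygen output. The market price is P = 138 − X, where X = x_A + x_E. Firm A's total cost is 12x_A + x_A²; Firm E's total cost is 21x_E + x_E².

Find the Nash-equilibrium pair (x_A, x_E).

25.8, 22.8

Firm A's profit: π = x_A(138 − (x_A + x_E)) − 12x_A − x_A².
∂π/∂x_A = 126 − 4x_A − x_E = 0, so x_A = 31.5 − 0.25x_E.
By the same steps for E: x_E = 29.25 − 0.25x_A.
Substituting the second reaction function into the first: x_A = 31.5 − 0.25(29.25 − 0.25x_A), which gives 0.9375x_A = 24.1875 ⇒ x_A = 25.8.
Then x_E = 29.25 − 0.25·25.8 = 22.8.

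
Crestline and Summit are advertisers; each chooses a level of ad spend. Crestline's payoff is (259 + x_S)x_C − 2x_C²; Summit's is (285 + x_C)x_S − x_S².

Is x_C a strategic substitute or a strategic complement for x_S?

Expanding Crestline's payoff: 259x_C + x_Sx_C − 2x_C².
∂π/∂x_C = 259 + x_S − 4x_C = 0, so x_C = 64.75 + 0.25x_S.
The best-response slope dx_C/dx_S = 0.25 > 0: the reaction function is upward-sloping, so the choices are strategic complements.

strategic complements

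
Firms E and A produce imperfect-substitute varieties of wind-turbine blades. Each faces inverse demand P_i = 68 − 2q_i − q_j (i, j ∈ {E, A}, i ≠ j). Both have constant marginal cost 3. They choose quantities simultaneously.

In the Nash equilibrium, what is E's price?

29

Firm E's profit: π = q_E(68 − 2q_E − q_A) − 3q_E.
∂π/∂q_E = 65 − 4q_E − q_A = 0 ⇒ q_E = 16.25 − 0.25q_A.
Setting q_E = q_A in the reaction function: q_E = 16.25 − 0.25q_E, so q_E = 16.25 / 1.25 = 13.
P_E = 68 − 2·13 − 13 = 29.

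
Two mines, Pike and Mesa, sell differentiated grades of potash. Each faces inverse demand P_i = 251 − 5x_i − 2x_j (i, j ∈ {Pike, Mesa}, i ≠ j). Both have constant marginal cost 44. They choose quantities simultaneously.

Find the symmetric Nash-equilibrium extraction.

Mine Pike's profit: π = x_{Pike}(251 − 5x_{Pike} − 2x_{Mesa}) − 44x_{Pike}.
∂π/∂x_{Pike} = 207 − 10x_{Pike} − 2x_{Mesa} = 0 ⇒ x_{Pike} = 20.7 − 0.2x_{Mesa}.
Setting x_{Pike} = x_{Mesa} in the reaction function: x_{Pike} = 20.7 − 0.2x_{Pike}, so x_{Pike} = 20.7 / 1.2 = 17.25.

17.25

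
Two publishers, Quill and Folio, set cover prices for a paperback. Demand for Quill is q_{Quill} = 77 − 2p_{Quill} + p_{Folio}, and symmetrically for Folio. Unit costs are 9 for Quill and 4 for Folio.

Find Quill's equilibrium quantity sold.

Quill's profit: π = (p_{Quill} − 9)(77 − 2p_{Quill} + p_{Folio}).
∂π/∂p_{Quill} = 95 − 4p_{Quill} + p_{Folio} = 0 ⇒ p_{Quill} = 23.75 + 0.25p_{Folio}.
Similarly p_{Folio} = 21.25 + 0.25p_{Quill}.
Substituting the second reaction function into the first: p_{Quill} = 23.75 + 0.25(21.25 + 0.25p_{Quill}), which gives 0.9375p_{Quill} = 29.0625 ⇒ p_{Quill} = 31.
Then p_{Folio} = 21.25 + 0.25·31 = 29.
q_{Quill} = 77 − 2·31 + 29 = 44.

44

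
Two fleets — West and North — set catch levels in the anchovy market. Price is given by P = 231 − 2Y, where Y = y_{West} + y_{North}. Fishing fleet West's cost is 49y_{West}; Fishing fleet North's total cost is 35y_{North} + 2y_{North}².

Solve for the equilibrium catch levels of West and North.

Fishing fleet West's profit: π = y_{West}(231 − 2(y_{West} + y_{North})) − 49y_{West}.
∂π/∂y_{West} = 182 − 4y_{West} − 2y_{North} = 0, so y_{West} = 45.5 − 0.5y_{North}.
For North: ∂π/∂y_{North} = 196 − 8y_{North} − 2y_{West} = 0 ⇒ y_{North} = 24.5 − 0.25y_{West}.
Plugging y_{North} into West's best response: y_{West} = 45.5 − 0.5(24.5 − 0.25y_{West}) ⇒ 0.875y_{West} = 33.25, so y_{West} = 38.
Then y_{North} = 24.5 − 0.25·38 = 15.

38, 15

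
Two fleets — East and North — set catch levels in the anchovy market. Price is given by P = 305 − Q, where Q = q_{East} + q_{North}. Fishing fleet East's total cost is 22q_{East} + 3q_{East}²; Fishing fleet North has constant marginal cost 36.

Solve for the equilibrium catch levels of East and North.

Fishing fleet East's profit: π = q_{East}(305 − (q_{East} + q_{North})) − 22q_{East} − 3q_{East}².
∂π/∂q_{East} = 283 − 8q_{East} − q_{North} = 0, so q_{East} = 35.375 − 0.125q_{North}.
For North: ∂π/∂q_{North} = 269 − 2q_{North} − q_{East} = 0 ⇒ q_{North} = 134.5 − 0.5q_{East}.
Solving the two reaction functions simultaneously: (1 − (−0.125)(−0.5))q_{East} = 35.375 − 0.125·134.5, so 0.9375q_{East} = 18.5625 and q_{East} = 19.8.
Then q_{North} = 134.5 − 0.5·19.8 = 124.6.

19.8, 124.6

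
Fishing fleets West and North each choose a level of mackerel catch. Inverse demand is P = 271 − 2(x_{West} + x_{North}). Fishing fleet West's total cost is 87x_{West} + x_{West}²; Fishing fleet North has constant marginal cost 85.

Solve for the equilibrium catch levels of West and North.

18.2, 37.4

Fishing fleet West's profit: π = x_{West}(271 − 2(x_{West} + x_{North})) − 87x_{West} − x_{West}².
∂π/∂x_{West} = 184 − 6x_{West} − 2x_{North} = 0, so x_{West} = 92/3 − (1/3)x_{North}.
For North: ∂π/∂x_{North} = 186 − 4x_{North} − 2x_{West} = 0 ⇒ x_{North} = 46.5 − 0.5x_{West}.
Plugging x_{North} into West's best response: x_{West} = 92/3 − (1/3)(46.5 − 0.5x_{West}) ⇒ (5/6)x_{West} = 91/6, so x_{West} = 18.2.
Then x_{North} = 46.5 − 0.5·18.2 = 37.4.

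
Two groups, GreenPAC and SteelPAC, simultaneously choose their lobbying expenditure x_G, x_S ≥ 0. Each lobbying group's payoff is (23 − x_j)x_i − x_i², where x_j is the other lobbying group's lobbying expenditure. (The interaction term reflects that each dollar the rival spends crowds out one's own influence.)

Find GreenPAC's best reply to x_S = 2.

10.5

GreenPAC's payoff is (23 − x_S)x_G − x_G².
∂π/∂x_G = 23 − x_S − 2x_G = 0, so x_G = 11.5 − 0.5x_S.
At x_S = 2: x_G = 11.5 − 0.5·2 = 10.5.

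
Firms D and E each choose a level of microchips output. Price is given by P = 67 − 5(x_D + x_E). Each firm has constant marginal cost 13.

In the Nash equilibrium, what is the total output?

7.2

Firm D's profit: π = x_D(67 − 5(x_D + x_E)) − 13x_D.
∂π/∂x_D = 54 − 10x_D − 5x_E = 0, so x_D = 5.4 − 0.5x_E.
Setting x_D = x_E in the reaction function: x_D = 5.4 − 0.5x_D, so x_D = 5.4 / 1.5 = 3.6.
Total output: 3.6 + 3.6 = 7.2.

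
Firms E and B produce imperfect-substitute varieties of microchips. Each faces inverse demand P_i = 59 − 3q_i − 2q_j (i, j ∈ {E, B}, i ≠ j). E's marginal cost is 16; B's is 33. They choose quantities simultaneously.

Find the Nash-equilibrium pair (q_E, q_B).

6.4375, 2.1875

Firm E's profit: π = q_E(59 − 3q_E − 2q_B) − 16q_E.
∂π/∂q_E = 43 − 6q_E − 2q_B = 0 ⇒ q_E = 43/6 − (1/3)q_B.
Similarly q_B = 13/3 − (1/3)q_E.
Plugging q_B into E's best response: q_E = 43/6 − (1/3)(13/3 − (1/3)q_E) ⇒ (8/9)q_E = 103/18, so q_E = 6.4375.
Then q_B = 13/3 − (1/3)·6.4375 = 2.1875.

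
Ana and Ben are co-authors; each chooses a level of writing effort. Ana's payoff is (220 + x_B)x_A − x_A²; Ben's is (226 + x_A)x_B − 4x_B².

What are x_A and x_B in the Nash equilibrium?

Expanding Ana's payoff: 220x_A + x_Bx_A − x_A².
∂π/∂x_A = 220 + x_B − 2x_A = 0, so x_A = 110 + 0.5x_B.
Likewise for Ben: x_B = 28.25 + 0.125x_A.
Plugging x_B into Ana's best response: x_A = 110 + 0.5(28.25 + 0.125x_A) ⇒ 0.9375x_A = 124.125, so x_A = 132.4.
Then x_B = 28.25 + 0.125·132.4 = 44.8.

132.4, 44.8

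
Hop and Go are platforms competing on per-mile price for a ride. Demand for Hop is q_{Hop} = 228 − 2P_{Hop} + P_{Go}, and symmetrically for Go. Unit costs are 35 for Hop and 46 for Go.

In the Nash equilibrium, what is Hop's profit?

Hop's profit: π = (P_{Hop} − 35)(228 − 2P_{Hop} + P_{Go}).
∂π/∂P_{Hop} = 298 − 4P_{Hop} + P_{Go} = 0 ⇒ P_{Hop} = 74.5 + 0.25P_{Go}.
Similarly P_{Go} = 80 + 0.25P_{Hop}.
Plugging P_{Go} into Hop's best response: P_{Hop} = 74.5 + 0.25(80 + 0.25P_{Hop}) ⇒ 0.9375P_{Hop} = 94.5, so P_{Hop} = 100.8.
Then P_{Go} = 80 + 0.25·100.8 = 105.2.
q_{Hop} = 228 − 2·100.8 + 105.2 = 131.6.
Profit = (100.8 − 35)·131.6 = 8659.28.

8659.28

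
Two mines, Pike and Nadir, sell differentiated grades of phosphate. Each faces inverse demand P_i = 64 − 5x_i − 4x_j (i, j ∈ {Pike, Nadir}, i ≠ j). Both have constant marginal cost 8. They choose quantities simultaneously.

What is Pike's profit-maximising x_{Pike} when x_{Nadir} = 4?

4

Mine Pike's profit: π = x_{Pike}(64 − 5x_{Pike} − 4x_{Nadir}) − 8x_{Pike}.
∂π/∂x_{Pike} = 56 − 10x_{Pike} − 4x_{Nadir} = 0 ⇒ x_{Pike} = 5.6 − 0.4x_{Nadir}.
At x_{Nadir} = 4: x_{Pike} = 5.6 − 0.4·4 = 4.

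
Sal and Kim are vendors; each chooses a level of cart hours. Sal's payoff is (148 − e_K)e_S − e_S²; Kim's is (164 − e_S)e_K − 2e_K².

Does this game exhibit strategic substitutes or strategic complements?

Expanding Sal's payoff: 148e_S − e_Ke_S − e_S².
∂π/∂e_S = 148 − e_K − 2e_S = 0, so e_S = 74 − 0.5e_K.
The best-response slope de_S/de_K = −0.5 < 0: the reaction function is downward-sloping, so the choices are strategic substitutes.

strategic substitutes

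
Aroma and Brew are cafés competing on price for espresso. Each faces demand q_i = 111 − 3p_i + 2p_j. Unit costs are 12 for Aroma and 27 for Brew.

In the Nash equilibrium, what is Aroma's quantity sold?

Aroma's profit: π = (p_{Aroma} − 12)(111 − 3p_{Aroma} + 2p_{Brew}).
∂π/∂p_{Aroma} = 147 − 6p_{Aroma} + 2p_{Brew} = 0 ⇒ p_{Aroma} = 24.5 + (1/3)p_{Brew}.
Similarly p_{Brew} = 32 + (1/3)p_{Aroma}.
Plugging p_{Brew} into Aroma's best response: p_{Aroma} = 24.5 + (1/3)(32 + (1/3)p_{Aroma}) ⇒ (8/9)p_{Aroma} = 211/6, so p_{Aroma} = 39.5625.
Then p_{Brew} = 32 + (1/3)·39.5625 = 45.1875.
q_{Aroma} = 111 − 3·39.5625 + 2·45.1875 = 82.6875.

82.6875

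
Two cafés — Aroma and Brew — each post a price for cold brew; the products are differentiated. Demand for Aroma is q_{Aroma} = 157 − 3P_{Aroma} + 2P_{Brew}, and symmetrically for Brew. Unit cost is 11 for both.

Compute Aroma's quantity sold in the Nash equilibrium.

109.5

Aroma's profit: π = (P_{Aroma} − 11)(157 − 3P_{Aroma} + 2P_{Brew}).
∂π/∂P_{Aroma} = 190 − 6P_{Aroma} + 2P_{Brew} = 0 ⇒ P_{Aroma} = 95/3 + (1/3)P_{Brew}.
By symmetry P_{Brew} = P_{Aroma}; substituting into the reaction function, (2/3)P_{Aroma} = 95/3 and P_{Aroma} = 47.5.
q_{Aroma} = 157 − 3·47.5 + 2·47.5 = 109.5.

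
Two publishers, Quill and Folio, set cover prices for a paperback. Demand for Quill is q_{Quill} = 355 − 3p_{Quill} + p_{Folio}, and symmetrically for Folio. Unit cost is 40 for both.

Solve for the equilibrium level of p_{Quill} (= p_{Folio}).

95

Quill's profit: π = (p_{Quill} − 40)(355 − 3p_{Quill} + p_{Folio}).
∂π/∂p_{Quill} = 475 − 6p_{Quill} + p_{Folio} = 0 ⇒ p_{Quill} = 475/6 + (1/6)p_{Folio}.
The game is symmetric, so in equilibrium p_{Folio} = p_{Quill}: the reaction function gives (5/6)p_{Quill} = 475/6, hence p_{Quill} = 95.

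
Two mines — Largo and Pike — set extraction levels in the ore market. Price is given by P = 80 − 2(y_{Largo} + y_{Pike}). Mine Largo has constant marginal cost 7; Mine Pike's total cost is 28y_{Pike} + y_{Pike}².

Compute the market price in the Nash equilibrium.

Mine Largo's profit: π = y_{Largo}(80 − 2(y_{Largo} + y_{Pike})) − 7y_{Largo}.
∂π/∂y_{Largo} = 73 − 4y_{Largo} − 2y_{Pike} = 0, so y_{Largo} = 18.25 − 0.5y_{Pike}.
For Pike: ∂π/∂y_{Pike} = 52 − 6y_{Pike} − 2y_{Largo} = 0 ⇒ y_{Pike} = 26/3 − (1/3)y_{Largo}.
Solving the two reaction functions simultaneously: (1 − (−0.5)(−1/3))y_{Largo} = 18.25 − 0.5·(26/3), so (5/6)y_{Largo} = 167/12 and y_{Largo} = 16.7.
Then y_{Pike} = 26/3 − (1/3)·16.7 = 3.1.
Equilibrium price: P = 80 − 2·19.8 = 40.4.

40.4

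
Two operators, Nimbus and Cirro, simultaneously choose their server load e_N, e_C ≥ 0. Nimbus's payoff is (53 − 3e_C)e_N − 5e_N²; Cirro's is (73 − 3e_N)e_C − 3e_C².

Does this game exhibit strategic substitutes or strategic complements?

Expanding Nimbus's payoff: 53e_N − 3e_Ce_N − 5e_N².
∂π/∂e_N = 53 − 3e_C − 10e_N = 0, so e_N = 5.3 − 0.3e_C.
The best-response slope de_N/de_C = −0.3 < 0: the reaction function is downward-sloping, so the choices are strategic substitutes.

strategic substitutes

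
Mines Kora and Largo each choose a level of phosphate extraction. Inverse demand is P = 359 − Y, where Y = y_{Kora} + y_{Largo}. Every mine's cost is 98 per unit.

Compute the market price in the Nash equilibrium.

185

Mine Kora's profit: π = y_{Kora}(359 − (y_{Kora} + y_{Largo})) − 98y_{Kora}.
∂π/∂y_{Kora} = 261 − 2y_{Kora} − y_{Largo} = 0, so y_{Kora} = 130.5 − 0.5y_{Largo}.
Setting y_{Kora} = y_{Largo} in the reaction function: y_{Kora} = 130.5 − 0.5y_{Kora}, so y_{Kora} = 130.5 / 1.5 = 87.
Equilibrium price: P = 359 − 174 = 185.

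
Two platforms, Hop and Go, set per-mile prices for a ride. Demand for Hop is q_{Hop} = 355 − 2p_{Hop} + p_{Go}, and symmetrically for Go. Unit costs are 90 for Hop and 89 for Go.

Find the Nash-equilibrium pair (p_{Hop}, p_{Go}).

178.2, 177.8

Hop's profit: π = (p_{Hop} − 90)(355 − 2p_{Hop} + p_{Go}).
∂π/∂p_{Hop} = 535 − 4p_{Hop} + p_{Go} = 0 ⇒ p_{Hop} = 133.75 + 0.25p_{Go}.
Similarly p_{Go} = 133.25 + 0.25p_{Hop}.
Plugging p_{Go} into Hop's best response: p_{Hop} = 133.75 + 0.25(133.25 + 0.25p_{Hop}) ⇒ 0.9375p_{Hop} = 167.0625, so p_{Hop} = 178.2.
Then p_{Go} = 133.25 + 0.25·178.2 = 177.8.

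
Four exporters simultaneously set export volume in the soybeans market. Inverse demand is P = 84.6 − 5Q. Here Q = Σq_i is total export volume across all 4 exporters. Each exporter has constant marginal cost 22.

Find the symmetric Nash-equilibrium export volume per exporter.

2.504

A representative exporter's profit is π_i = q_i(84.6 − 5Q) − 22q_i, with Q = q_i + Σ_{j≠i} q_j.
First-order condition: 62.6 − 10q_i − 5Σ_{j≠i} q_j = 0.
With identical exporters, set every q_j = q: then 62.6 − 10q − 15q = 0, i.e. q = 62.6/25 = 2.504.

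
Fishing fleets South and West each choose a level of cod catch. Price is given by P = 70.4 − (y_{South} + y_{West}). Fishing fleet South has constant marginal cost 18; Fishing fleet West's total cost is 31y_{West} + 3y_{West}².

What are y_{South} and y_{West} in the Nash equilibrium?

25.32, 1.76

Fishing fleet South's profit: π = y_{South}(70.4 − (y_{South} + y_{West})) − 18y_{South}.
∂π/∂y_{South} = 52.4 − 2y_{South} − y_{West} = 0, so y_{South} = 26.2 − 0.5y_{West}.
For West: ∂π/∂y_{West} = 39.4 − 8y_{West} − y_{South} = 0 ⇒ y_{West} = 4.925 − 0.125y_{South}.
Solving the two reaction functions simultaneously: (1 − (−0.5)(−0.125))y_{South} = 26.2 − 0.5·4.925, so 0.9375y_{South} = 23.7375 and y_{South} = 25.32.
Then y_{West} = 4.925 − 0.125·25.32 = 1.76.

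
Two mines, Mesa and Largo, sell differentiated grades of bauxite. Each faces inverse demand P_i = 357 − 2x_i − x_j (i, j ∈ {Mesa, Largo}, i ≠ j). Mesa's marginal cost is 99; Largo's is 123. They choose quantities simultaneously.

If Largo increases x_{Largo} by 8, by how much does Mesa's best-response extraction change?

Mine Mesa's profit: π = x_{Mesa}(357 − 2x_{Mesa} − x_{Largo}) − 99x_{Mesa}.
∂π/∂x_{Mesa} = 258 − 4x_{Mesa} − x_{Largo} = 0 ⇒ x_{Mesa} = 64.5 − 0.25x_{Largo}.
The reaction-function slope is −0.25, so an 8-unit rise in x_{Largo} moves x_{Mesa} by −0.25 × 8 = −2. Mesa's best response falls — the actions are strategic substitutes.

-2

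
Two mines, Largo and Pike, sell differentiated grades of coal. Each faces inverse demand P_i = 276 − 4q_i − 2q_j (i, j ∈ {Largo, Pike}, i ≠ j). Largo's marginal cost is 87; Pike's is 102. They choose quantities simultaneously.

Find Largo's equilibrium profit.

Mine Largo's profit: π = q_{Largo}(276 − 4q_{Largo} − 2q_{Pike}) − 87q_{Largo}.
∂π/∂q_{Largo} = 189 − 8q_{Largo} − 2q_{Pike} = 0 ⇒ q_{Largo} = 23.625 − 0.25q_{Pike}.
Similarly q_{Pike} = 21.75 − 0.25q_{Largo}.
Solving the two reaction functions simultaneously: (1 − (−0.25)(−0.25))q_{Largo} = 23.625 − 0.25·21.75, so 0.9375q_{Largo} = 18.1875 and q_{Largo} = 19.4.
Then q_{Pike} = 21.75 − 0.25·19.4 = 16.9.
P_{Largo} = 276 − 4·19.4 − 2·16.9 = 164.6.
Profit = (164.6 − 87)·19.4 = 1505.44.

1505.44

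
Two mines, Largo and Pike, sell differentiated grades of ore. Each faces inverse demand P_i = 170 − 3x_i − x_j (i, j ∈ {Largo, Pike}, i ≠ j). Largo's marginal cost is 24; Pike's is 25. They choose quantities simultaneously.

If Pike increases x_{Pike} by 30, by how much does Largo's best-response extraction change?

Mine Largo's profit: π = x_{Largo}(170 − 3x_{Largo} − x_{Pike}) − 24x_{Largo}.
∂π/∂x_{Largo} = 146 − 6x_{Largo} − x_{Pike} = 0 ⇒ x_{Largo} = 73/3 − (1/6)x_{Pike}.
The reaction-function slope is −1/6, so a 30-unit rise in x_{Pike} moves x_{Largo} by −1/6 × 30 = −5. Largo's best response falls — the actions are strategic substitutes.

-5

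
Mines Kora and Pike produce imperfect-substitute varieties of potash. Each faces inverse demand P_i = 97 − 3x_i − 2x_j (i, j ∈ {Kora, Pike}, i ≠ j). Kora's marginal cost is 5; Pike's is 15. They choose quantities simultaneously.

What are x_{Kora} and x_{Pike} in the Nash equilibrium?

Mine Kora's profit: π = x_{Kora}(97 − 3x_{Kora} − 2x_{Pike}) − 5x_{Kora}.
∂π/∂x_{Kora} = 92 − 6x_{Kora} − 2x_{Pike} = 0 ⇒ x_{Kora} = 46/3 − (1/3)x_{Pike}.
Similarly x_{Pike} = 41/3 − (1/3)x_{Kora}.
Solving the two reaction functions simultaneously: (1 − (−1/3)(−1/3))x_{Kora} = 46/3 − (1/3)·(41/3), so (8/9)x_{Kora} = 97/9 and x_{Kora} = 12.125.
Then x_{Pike} = 41/3 − (1/3)·12.125 = 9.625.

12.125, 9.625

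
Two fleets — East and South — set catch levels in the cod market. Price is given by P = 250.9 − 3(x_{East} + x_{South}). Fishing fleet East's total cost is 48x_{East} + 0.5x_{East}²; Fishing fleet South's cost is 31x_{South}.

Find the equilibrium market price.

115.6

Fishing fleet East's profit: π = x_{East}(250.9 − 3(x_{East} + x_{South})) − 48x_{East} − 0.5x_{East}².
∂π/∂x_{East} = 202.9 − 7x_{East} − 3x_{South} = 0, so x_{East} = 2029/70 − (3/7)x_{South}.
For South: ∂π/∂x_{South} = 219.9 − 6x_{South} − 3x_{East} = 0 ⇒ x_{South} = 36.65 − 0.5x_{East}.
Plugging x_{South} into East's best response: x_{East} = 2029/70 − (3/7)(36.65 − 0.5x_{East}) ⇒ (11/14)x_{East} = 1859/140, so x_{East} = 16.9.
Then x_{South} = 36.65 − 0.5·16.9 = 28.2.
Equilibrium price: P = 250.9 − 3·45.1 = 115.6.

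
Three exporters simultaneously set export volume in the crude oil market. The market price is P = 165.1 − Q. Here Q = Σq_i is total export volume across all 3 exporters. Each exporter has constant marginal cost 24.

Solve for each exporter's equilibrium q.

A representative exporter's profit is π_i = q_i(165.1 − Q) − 24q_i, with Q = q_i + Σ_{j≠i} q_j.
First-order condition: 141.1 − 2q_i − Σ_{j≠i} q_j = 0.
Imposing symmetry (q_j = q for all j) turns Σ_{j≠i} q_j into 2q, so 141.1 = 4q and q = 35.275.

35.275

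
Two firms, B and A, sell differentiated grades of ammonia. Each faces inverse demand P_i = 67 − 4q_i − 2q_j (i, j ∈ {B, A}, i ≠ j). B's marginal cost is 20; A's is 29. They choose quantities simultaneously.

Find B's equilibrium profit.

100

Firm B's profit: π = q_B(67 − 4q_B − 2q_A) − 20q_B.
∂π/∂q_B = 47 − 8q_B − 2q_A = 0 ⇒ q_B = 5.875 − 0.25q_A.
Similarly q_A = 4.75 − 0.25q_B.
Solving the two reaction functions simultaneously: (1 − (−0.25)(−0.25))q_B = 5.875 − 0.25·4.75, so 0.9375q_B = 4.6875 and q_B = 5.
Then q_A = 4.75 − 0.25·5 = 3.5.
P_B = 67 − 4·5 − 2·3.5 = 40.
Profit = (40 − 20)·5 = 100.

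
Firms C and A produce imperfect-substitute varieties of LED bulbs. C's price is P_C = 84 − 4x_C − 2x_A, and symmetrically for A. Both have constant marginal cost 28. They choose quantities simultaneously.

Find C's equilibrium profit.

125.44

Firm C's profit: π = x_C(84 − 4x_C − 2x_A) − 28x_C.
∂π/∂x_C = 56 − 8x_C − 2x_A = 0 ⇒ x_C = 7 − 0.25x_A.
The game is symmetric, so in equilibrium x_A = x_C: the reaction function gives 1.25x_C = 7, hence x_C = 5.6.
P_C = 84 − 4·5.6 − 2·5.6 = 50.4.
Profit = (50.4 − 28)·5.6 = 125.44.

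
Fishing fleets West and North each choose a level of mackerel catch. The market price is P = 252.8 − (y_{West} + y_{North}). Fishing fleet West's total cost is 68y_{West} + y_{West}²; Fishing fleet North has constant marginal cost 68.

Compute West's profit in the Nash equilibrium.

1393.92

Fishing fleet West's profit: π = y_{West}(252.8 − (y_{West} + y_{North})) − 68y_{West} − y_{West}².
∂π/∂y_{West} = 184.8 − 4y_{West} − y_{North} = 0, so y_{West} = 46.2 − 0.25y_{North}.
For North: ∂π/∂y_{North} = 184.8 − 2y_{North} − y_{West} = 0 ⇒ y_{North} = 92.4 − 0.5y_{West}.
Solving the two reaction functions simultaneously: (1 − (−0.25)(−0.5))y_{West} = 46.2 − 0.25·92.4, so 0.875y_{West} = 23.1 and y_{West} = 26.4.
Then y_{North} = 92.4 − 0.5·26.4 = 79.2.
Price P = 252.8 − 105.6 = 147.2.
West's profit: (147.2 − 68)·26.4 − (26.4)² = 1393.92.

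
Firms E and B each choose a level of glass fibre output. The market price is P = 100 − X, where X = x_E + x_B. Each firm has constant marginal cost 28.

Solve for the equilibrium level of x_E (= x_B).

24

Firm E's profit: π = x_E(100 − (x_E + x_B)) − 28x_E.
∂π/∂x_E = 72 − 2x_E − x_B = 0, so x_E = 36 − 0.5x_B.
The game is symmetric, so in equilibrium x_B = x_E: the reaction function gives 1.5x_E = 36, hence x_E = 24.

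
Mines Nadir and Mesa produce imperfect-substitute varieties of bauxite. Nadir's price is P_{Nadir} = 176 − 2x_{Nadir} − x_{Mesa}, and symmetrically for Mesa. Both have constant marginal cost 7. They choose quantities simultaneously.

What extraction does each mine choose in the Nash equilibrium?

Mine Nadir's profit: π = x_{Nadir}(176 − 2x_{Nadir} − x_{Mesa}) − 7x_{Nadir}.
∂π/∂x_{Nadir} = 169 − 4x_{Nadir} − x_{Mesa} = 0 ⇒ x_{Nadir} = 42.25 − 0.25x_{Mesa}.
By symmetry x_{Mesa} = x_{Nadir}; substituting into the reaction function, 1.25x_{Nadir} = 42.25 and x_{Nadir} = 33.8.

33.8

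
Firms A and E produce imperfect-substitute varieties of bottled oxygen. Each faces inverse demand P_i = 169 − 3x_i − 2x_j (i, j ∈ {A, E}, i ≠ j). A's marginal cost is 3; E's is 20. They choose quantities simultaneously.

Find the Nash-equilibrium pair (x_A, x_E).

Firm A's profit: π = x_A(169 − 3x_A − 2x_E) − 3x_A.
∂π/∂x_A = 166 − 6x_A − 2x_E = 0 ⇒ x_A = 83/3 − (1/3)x_E.
Similarly x_E = 149/6 − (1/3)x_A.
Substituting the second reaction function into the first: x_A = 83/3 − (1/3)(149/6 − (1/3)x_A), which gives (8/9)x_A = 349/18 ⇒ x_A = 21.8125.
Then x_E = 149/6 − (1/3)·21.8125 = 17.5625.

21.8125, 17.5625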